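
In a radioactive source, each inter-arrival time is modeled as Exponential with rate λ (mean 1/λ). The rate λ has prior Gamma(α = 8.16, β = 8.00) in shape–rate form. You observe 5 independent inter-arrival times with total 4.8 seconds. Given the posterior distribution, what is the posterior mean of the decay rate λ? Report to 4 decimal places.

With a Gamma(shape α, rate β) prior on the exponential rate λ, the posterior after n observations with total T = Σxᵢ is Gamma(α+n, β+T).
Posterior: Gamma(8.16+5, 8.00+4.8) = Gamma(13.16, 12.80).
Posterior mean of λ = α/β = 13.16/12.80 = 1.0281.

1.0281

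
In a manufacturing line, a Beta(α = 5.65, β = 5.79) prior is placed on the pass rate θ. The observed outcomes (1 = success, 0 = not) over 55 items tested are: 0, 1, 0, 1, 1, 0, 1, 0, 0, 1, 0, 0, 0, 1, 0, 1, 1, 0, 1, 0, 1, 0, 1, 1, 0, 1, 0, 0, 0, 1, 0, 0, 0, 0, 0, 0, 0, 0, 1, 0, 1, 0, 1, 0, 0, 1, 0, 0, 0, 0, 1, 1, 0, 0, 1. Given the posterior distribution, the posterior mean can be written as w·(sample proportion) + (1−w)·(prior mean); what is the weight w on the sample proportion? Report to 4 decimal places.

0.8278

The Beta prior is conjugate to a Binomial/Bernoulli likelihood; the update adds successes to α and failures to β.
Posterior mean = (α₀+k)/(α₀+β₀+n) = [n/(α₀+β₀+n)]·(k/n) + [(α₀+β₀)/(α₀+β₀+n)]·α₀/(α₀+β₀), so only n and the prior enter the weight.
The weight on the data is w = n/(α₀+β₀+n) = 55/(5.65+5.79+55) = 55/66.44 = 0.8278.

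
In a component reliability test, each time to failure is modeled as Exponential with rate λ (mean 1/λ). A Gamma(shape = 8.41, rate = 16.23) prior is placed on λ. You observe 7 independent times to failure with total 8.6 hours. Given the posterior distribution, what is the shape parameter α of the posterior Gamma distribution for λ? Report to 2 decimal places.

With a Gamma(shape α, rate β) prior on the exponential rate λ, the posterior after n observations with total T = Σxᵢ is Gamma(α+n, β+T).
Posterior: Gamma(8.41+7, 16.23+8.6) = Gamma(15.41, 24.83).
Posterior α = 15.41.

15.41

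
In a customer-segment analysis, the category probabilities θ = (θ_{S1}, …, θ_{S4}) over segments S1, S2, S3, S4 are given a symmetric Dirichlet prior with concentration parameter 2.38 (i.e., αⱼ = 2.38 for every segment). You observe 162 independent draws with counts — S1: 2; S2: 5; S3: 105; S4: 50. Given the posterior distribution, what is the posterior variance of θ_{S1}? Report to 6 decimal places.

The Dirichlet prior is conjugate to the Multinomial likelihood: each posterior αⱼ = prior αⱼ + observed count nⱼ.
Posterior concentration: (4.38, 7.38, 107.38, 52.38), total = 171.52.
Var[θ_j] = α_j(Σα−α_j)/((Σα)²(Σα+1)) = 4.38·167.14/(171.52²·172.52) = 0.000144.

0.000144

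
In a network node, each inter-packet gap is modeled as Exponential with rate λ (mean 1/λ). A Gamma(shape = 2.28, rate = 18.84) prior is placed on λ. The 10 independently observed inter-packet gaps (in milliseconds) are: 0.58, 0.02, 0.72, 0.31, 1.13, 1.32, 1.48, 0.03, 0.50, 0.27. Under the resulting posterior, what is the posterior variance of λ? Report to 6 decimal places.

0.019337

With a Gamma(shape α, rate β) prior on the exponential rate λ, the posterior after n observations with total T = Σxᵢ is Gamma(α+n, β+T).
Sum of observations T = 6.36 milliseconds; n = 10.
Posterior: Gamma(2.28+10, 18.84+6.36) = Gamma(12.28, 25.20).
Var = α/β² = 0.019337.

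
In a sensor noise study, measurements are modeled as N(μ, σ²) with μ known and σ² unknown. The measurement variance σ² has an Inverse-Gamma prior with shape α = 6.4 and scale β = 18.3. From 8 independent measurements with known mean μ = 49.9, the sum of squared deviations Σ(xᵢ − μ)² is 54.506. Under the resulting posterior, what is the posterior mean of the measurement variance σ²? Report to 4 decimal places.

With known mean μ and an Inverse-Gamma(α, β) prior on σ², the Normal likelihood is conjugate: posterior is Inv-Gamma(α + n/2, β + Σ(xᵢ−μ)²/2).
Posterior: Inv-Gamma(6.4 + 8/2, 18.3 + 54.506/2) = Inv-Gamma(10.40, 45.5530).
E[σ²|data] = β/(α−1) = 45.5530/9.40 = 4.8461.

4.8461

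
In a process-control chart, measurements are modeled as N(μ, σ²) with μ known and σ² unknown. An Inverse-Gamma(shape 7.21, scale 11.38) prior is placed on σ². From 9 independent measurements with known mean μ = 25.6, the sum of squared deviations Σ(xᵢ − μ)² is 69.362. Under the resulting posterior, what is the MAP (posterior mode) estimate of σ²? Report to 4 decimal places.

3.6240

With known mean μ and an Inverse-Gamma(α, β) prior on σ², the Normal likelihood is conjugate: posterior is Inv-Gamma(α + n/2, β + Σ(xᵢ−μ)²/2).
Posterior: Inv-Gamma(7.21 + 9/2, 11.38 + 69.362/2) = Inv-Gamma(11.71, 46.0610).
Mode = β/(α+1) = 46.0610/12.71 = 3.6240.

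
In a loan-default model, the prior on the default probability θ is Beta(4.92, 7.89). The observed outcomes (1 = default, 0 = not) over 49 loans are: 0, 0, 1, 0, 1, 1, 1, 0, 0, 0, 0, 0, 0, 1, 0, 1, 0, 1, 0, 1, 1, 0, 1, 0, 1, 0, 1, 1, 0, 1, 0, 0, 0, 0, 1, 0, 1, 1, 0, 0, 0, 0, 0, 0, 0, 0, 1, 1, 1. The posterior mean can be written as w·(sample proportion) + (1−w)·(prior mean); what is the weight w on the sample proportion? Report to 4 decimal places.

The Beta prior is conjugate to a Binomial/Bernoulli likelihood; the update adds successes to α and failures to β.
Posterior mean = (α₀+k)/(α₀+β₀+n) = [n/(α₀+β₀+n)]·(k/n) + [(α₀+β₀)/(α₀+β₀+n)]·α₀/(α₀+β₀), so only n and the prior enter the weight.
The weight on the data is w = n/(α₀+β₀+n) = 49/(4.92+7.89+49) = 49/61.81 = 0.7928.

0.7928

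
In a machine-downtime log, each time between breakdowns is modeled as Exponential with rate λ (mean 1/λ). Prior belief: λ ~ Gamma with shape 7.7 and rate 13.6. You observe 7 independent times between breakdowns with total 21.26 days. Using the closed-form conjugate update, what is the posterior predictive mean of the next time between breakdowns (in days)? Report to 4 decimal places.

2.5445

With a Gamma(shape α, rate β) prior on the exponential rate λ, the posterior after n observations with total T = Σxᵢ is Gamma(α+n, β+T).
Posterior: Gamma(7.7+7, 13.6+21.26) = Gamma(14.7, 34.86).
The predictive distribution for the next observation is Lomax; its mean is β/(α−1) = 34.86/13.7 = 2.5445.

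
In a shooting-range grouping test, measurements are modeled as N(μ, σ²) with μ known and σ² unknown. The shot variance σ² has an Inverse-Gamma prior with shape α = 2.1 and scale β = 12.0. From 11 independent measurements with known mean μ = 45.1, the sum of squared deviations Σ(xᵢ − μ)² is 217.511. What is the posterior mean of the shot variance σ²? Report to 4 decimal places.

With known mean μ and an Inverse-Gamma(α, β) prior on σ², the Normal likelihood is conjugate: posterior is Inv-Gamma(α + n/2, β + Σ(xᵢ−μ)²/2).
Posterior: Inv-Gamma(2.1 + 11/2, 12.0 + 217.511/2) = Inv-Gamma(7.60, 120.7555).
E[σ²|data] = β/(α−1) = 120.7555/6.60 = 18.2963.

18.2963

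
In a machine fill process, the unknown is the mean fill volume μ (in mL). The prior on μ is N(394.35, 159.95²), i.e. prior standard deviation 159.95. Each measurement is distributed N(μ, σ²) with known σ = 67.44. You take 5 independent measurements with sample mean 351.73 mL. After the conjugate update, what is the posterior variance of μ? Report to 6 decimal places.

878.399517

For Normal data with known variance σ², a Normal(μ₀, σ₀²) prior on μ is conjugate. Posterior precision = 1/σ₀² + n/σ²; posterior mean is the precision-weighted average of μ₀ and x̄.
σ₀² = 159.95² = 25584.0025, σ² = 67.44² = 4548.1536; σ² + n·σ₀² = 4548.1536 + 5·25584.0025 = 132468.1661.
Posterior precision = 1/σ₀² + n/σ² = 1/25584.0025 + 5/4548.1536 = (σ² + n·σ₀²)/(σ₀²σ²) = 132468.1661/(25584.0025·4548.1536); posterior variance σₙ² = σ₀²σ²/(σ² + n·σ₀²) = 25584.0025·4548.1536/132468.1661 = 878.399517.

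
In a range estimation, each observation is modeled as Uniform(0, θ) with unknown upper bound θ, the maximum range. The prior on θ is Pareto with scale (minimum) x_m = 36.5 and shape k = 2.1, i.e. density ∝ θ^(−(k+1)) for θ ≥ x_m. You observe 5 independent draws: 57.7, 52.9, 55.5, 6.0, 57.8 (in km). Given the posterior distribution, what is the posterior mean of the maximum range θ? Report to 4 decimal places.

67.2754

A Pareto(scale x_m, shape k) prior on the upper bound θ of Uniform(0, θ) is conjugate: posterior is Pareto(max(x_m, max xᵢ), k + n).
Sample maximum = 57.8; prior scale x_m = 36.5 → posterior scale = max = 57.8.
Posterior shape = 2.1 + 5 = 7.1.
E[θ|data] = k·x_m/(k−1) = 7.1·57.8/6.1 = 67.2754.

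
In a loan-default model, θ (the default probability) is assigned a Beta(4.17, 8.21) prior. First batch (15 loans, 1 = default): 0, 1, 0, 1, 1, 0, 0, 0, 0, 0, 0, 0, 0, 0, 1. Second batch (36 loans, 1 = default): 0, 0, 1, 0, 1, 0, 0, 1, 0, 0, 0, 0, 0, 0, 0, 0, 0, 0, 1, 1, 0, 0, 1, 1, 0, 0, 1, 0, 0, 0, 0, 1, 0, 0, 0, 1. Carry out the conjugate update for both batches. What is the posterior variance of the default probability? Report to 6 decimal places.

The Beta prior is conjugate to a Binomial/Bernoulli likelihood; the update adds successes to α and failures to β.
After batch 1: Beta(4.17+4, 8.21+11) = Beta(8.17, 19.21).
After batch 2: Beta(8.17+10, 19.21+26) = Beta(18.17, 45.21).
Var = αβ/((α+β)²(α+β+1)) = 18.17·45.21/(63.38²·64.38) = 0.003176.

0.003176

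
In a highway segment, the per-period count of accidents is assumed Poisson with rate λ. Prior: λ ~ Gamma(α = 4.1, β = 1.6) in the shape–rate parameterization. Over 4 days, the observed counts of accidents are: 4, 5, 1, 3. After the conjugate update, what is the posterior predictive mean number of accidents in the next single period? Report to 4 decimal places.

With a Gamma(shape α, rate β) prior, the Poisson likelihood is conjugate: the posterior is Gamma(α + ΣXᵢ, β + n).
Sum of counts S = 13 over n = 4 days.
Posterior: Gamma(α+S, β+n) = Gamma(4.1+13, 1.6+4) = Gamma(17.1, 5.6).
The predictive distribution for one future period is NegBinom with mean α/β = 3.0536.

3.0536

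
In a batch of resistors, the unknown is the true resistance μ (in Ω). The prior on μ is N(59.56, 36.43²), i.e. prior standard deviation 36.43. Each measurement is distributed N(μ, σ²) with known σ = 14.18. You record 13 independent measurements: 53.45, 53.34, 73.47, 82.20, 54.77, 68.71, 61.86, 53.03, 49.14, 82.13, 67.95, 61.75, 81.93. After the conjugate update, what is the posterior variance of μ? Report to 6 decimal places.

15.288924

For Normal data with known variance σ², a Normal(μ₀, σ₀²) prior on μ is conjugate. Posterior precision = 1/σ₀² + n/σ²; posterior mean is the precision-weighted average of μ₀ and x̄.
σ₀² = 36.43² = 1327.1449, σ² = 14.18² = 201.0724; σ² + n·σ₀² = 201.0724 + 13·1327.1449 = 17453.9561.
Posterior precision = 1/σ₀² + n/σ² = 1/1327.1449 + 13/201.0724 = (σ² + n·σ₀²)/(σ₀²σ²) = 17453.9561/(1327.1449·201.0724); posterior variance σₙ² = σ₀²σ²/(σ² + n·σ₀²) = 1327.1449·201.0724/17453.9561 = 15.288924.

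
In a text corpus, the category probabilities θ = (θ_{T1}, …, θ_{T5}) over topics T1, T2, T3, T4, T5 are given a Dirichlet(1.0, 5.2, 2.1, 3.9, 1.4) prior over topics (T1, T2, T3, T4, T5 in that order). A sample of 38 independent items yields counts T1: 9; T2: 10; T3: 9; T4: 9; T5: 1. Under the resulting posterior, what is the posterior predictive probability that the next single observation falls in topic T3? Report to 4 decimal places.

0.2151

The Dirichlet prior is conjugate to the Multinomial likelihood: each posterior αⱼ = prior αⱼ + observed count nⱼ.
Posterior concentration: (10.0, 15.2, 11.1, 12.9, 2.4), total = 51.6.
P(next = T3 | data) = α_{T3}/Σα = 0.2151.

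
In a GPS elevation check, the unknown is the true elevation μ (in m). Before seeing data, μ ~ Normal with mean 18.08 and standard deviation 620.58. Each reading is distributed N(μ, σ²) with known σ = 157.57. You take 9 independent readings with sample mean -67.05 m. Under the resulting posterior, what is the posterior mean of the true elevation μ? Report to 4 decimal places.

For Normal data with known variance σ², a Normal(μ₀, σ₀²) prior on μ is conjugate. Posterior precision = 1/σ₀² + n/σ²; posterior mean is the precision-weighted average of μ₀ and x̄.
n·x̄ = 9·(-67.05) = -603.45.
σ₀² = 620.58² = 385119.5364, σ² = 157.57² = 24828.3049; σ² + n·σ₀² = 24828.3049 + 9·385119.5364 = 3490904.1325.
Posterior mean = (μ₀/σ₀² + n·x̄/σ²)/(1/σ₀² + n/σ²) = (σ²·μ₀ + σ₀²·n·x̄)/(σ² + n·σ₀²) = (24828.3049·18.08 + 385119.5364·(-603.45))/3490904.1325 = -231951488.487988/3490904.1325 = -66.4445.

-66.4445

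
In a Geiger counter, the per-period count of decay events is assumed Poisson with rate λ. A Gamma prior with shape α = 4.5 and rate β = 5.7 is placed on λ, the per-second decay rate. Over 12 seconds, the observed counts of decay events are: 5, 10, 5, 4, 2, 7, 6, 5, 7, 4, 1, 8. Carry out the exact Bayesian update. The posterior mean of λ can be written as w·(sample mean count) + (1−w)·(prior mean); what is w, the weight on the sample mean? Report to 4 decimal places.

With a Gamma(shape α, rate β) prior, the Poisson likelihood is conjugate: the posterior is Gamma(α + ΣXᵢ, β + n).
Posterior mean = (α₀+S)/(β₀+n) = [n/(β₀+n)]·(S/n) + [β₀/(β₀+n)]·(α₀/β₀), so only n and β₀ enter the weight.
Weight on data w = n/(β₀+n) = 12/(5.7+12) = 12/17.7 = 0.6780.

0.6780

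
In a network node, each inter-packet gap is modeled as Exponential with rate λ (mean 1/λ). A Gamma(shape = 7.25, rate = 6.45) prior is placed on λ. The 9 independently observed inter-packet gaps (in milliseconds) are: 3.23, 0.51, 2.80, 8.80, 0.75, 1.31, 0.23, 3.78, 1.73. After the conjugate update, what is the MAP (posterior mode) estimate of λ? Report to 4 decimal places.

With a Gamma(shape α, rate β) prior on the exponential rate λ, the posterior after n observations with total T = Σxᵢ is Gamma(α+n, β+T).
Sum of observations T = 23.14 milliseconds; n = 9.
Posterior: Gamma(7.25+9, 6.45+23.14) = Gamma(16.25, 29.59).
Mode = (α−1)/β = 0.5154.

0.5154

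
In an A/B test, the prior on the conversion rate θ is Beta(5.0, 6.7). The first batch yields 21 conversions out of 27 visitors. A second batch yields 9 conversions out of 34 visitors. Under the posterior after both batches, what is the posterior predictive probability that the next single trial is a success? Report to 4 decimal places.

0.4814

The Beta prior is conjugate to a Binomial/Bernoulli likelihood; the update adds successes to α and failures to β.
After batch 1: Beta(5.0+21, 6.7+6) = Beta(26.0, 12.7).
After batch 2: Beta(26.0+9, 12.7+25) = Beta(35.0, 37.7).
For a single future Bernoulli trial, P(success | data) = α/(α+β) = 0.4814.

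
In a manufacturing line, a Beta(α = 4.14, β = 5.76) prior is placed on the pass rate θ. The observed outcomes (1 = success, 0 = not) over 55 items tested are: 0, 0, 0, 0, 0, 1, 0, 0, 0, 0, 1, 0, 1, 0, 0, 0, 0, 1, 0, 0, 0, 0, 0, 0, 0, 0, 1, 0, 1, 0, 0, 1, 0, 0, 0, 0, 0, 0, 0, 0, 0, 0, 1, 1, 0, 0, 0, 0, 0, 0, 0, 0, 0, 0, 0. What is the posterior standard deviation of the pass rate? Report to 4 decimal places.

0.0495

The Beta prior is conjugate to a Binomial/Bernoulli likelihood; the update adds successes to α and failures to β.
Posterior: Beta(α+k, β+n−k) = Beta(4.14+9, 5.76+46) = Beta(13.14, 51.76).
Var = αβ/((α+β)²(α+β+1)) = 13.14·51.76/(64.90²·65.90) = 0.00245027; SD = √0.00245027 = 0.0495.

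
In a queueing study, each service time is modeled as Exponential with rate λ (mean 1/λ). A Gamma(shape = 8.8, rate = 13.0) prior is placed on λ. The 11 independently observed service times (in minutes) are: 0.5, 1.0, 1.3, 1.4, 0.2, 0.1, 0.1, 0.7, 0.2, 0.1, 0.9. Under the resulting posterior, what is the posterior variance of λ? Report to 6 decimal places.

0.052071

With a Gamma(shape α, rate β) prior on the exponential rate λ, the posterior after n observations with total T = Σxᵢ is Gamma(α+n, β+T).
Sum of observations T = 6.5 minutes; n = 11.
Posterior: Gamma(8.8+11, 13.0+6.5) = Gamma(19.8, 19.5).
Var = α/β² = 0.052071.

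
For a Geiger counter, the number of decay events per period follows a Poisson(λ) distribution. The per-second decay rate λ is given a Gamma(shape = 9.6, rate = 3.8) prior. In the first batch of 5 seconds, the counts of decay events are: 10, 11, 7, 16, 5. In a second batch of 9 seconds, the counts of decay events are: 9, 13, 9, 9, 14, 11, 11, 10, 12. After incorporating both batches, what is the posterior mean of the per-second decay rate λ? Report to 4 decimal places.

8.7978

With a Gamma(shape α, rate β) prior, the Poisson likelihood is conjugate: the posterior is Gamma(α + ΣXᵢ, β + n).
Batch 1: sum of counts S = 49 over n = 5 seconds.
After batch 1: Gamma(α+S, β+n) = Gamma(9.6+49, 3.8+5) = Gamma(58.6, 8.8).
Batch 2: sum of counts S = 98 over n = 9 seconds.
After batch 2: Gamma(α+S, β+n) = Gamma(58.6+98, 8.8+9) = Gamma(156.6, 17.8).
Posterior mean = α/β = 156.6/17.8 = 8.7978.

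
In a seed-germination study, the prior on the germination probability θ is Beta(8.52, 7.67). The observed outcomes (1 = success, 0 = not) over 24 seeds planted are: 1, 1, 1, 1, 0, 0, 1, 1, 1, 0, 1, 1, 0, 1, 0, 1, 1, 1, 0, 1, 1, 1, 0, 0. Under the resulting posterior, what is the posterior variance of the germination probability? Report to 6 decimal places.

The Beta prior is conjugate to a Binomial/Bernoulli likelihood; the update adds successes to α and failures to β.
Posterior: Beta(α+k, β+n−k) = Beta(8.52+16, 7.67+8) = Beta(24.52, 15.67).
Var = αβ/((α+β)²(α+β+1)) = 24.52·15.67/(40.19²·41.19) = 0.005775.

0.005775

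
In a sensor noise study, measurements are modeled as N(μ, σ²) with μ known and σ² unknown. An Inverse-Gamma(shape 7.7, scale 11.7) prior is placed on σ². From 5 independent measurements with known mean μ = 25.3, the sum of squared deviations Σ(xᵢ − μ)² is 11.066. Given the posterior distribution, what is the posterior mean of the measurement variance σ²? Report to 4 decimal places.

1.8732

With known mean μ and an Inverse-Gamma(α, β) prior on σ², the Normal likelihood is conjugate: posterior is Inv-Gamma(α + n/2, β + Σ(xᵢ−μ)²/2).
Posterior: Inv-Gamma(7.7 + 5/2, 11.7 + 11.066/2) = Inv-Gamma(10.20, 17.2330).
E[σ²|data] = β/(α−1) = 17.2330/9.20 = 1.8732.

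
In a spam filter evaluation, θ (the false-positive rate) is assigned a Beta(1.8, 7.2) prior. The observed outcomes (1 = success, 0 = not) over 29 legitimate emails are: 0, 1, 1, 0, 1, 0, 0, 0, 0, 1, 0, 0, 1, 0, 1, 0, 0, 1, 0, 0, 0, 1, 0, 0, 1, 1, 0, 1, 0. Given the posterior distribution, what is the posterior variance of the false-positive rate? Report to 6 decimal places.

The Beta prior is conjugate to a Binomial/Bernoulli likelihood; the update adds successes to α and failures to β.
Posterior: Beta(α+k, β+n−k) = Beta(1.8+11, 7.2+18) = Beta(12.8, 25.2).
Var = αβ/((α+β)²(α+β+1)) = 12.8·25.2/(38.0²·39.0) = 0.005728.

0.005728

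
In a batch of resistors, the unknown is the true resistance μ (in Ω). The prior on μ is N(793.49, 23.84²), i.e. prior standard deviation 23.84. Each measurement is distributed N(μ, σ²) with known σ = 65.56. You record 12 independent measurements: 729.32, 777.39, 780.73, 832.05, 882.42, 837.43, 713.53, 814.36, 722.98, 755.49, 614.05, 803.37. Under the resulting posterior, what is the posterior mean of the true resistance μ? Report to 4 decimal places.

For Normal data with known variance σ², a Normal(μ₀, σ₀²) prior on μ is conjugate. Posterior precision = 1/σ₀² + n/σ²; posterior mean is the precision-weighted average of μ₀ and x̄.
Σxᵢ = 729.32 + 777.39 + 780.73 + 832.05 + 882.42 + 837.43 + 713.53 + 814.36 + 722.98 + 755.49 + 614.05 + 803.37 = 9263.12, so n·x̄ = 9263.12.
σ₀² = 23.84² = 568.3456, σ² = 65.56² = 4298.1136; σ² + n·σ₀² = 4298.1136 + 12·568.3456 = 11118.2608.
Posterior mean = (μ₀/σ₀² + n·x̄/σ²)/(1/σ₀² + n/σ²) = (σ²·μ₀ + σ₀²·n·x̄)/(σ² + n·σ₀²) = (4298.1136·793.49 + 568.3456·9263.12)/11118.2608 = 8675163.654736/11118.2608 = 780.2627.

780.2627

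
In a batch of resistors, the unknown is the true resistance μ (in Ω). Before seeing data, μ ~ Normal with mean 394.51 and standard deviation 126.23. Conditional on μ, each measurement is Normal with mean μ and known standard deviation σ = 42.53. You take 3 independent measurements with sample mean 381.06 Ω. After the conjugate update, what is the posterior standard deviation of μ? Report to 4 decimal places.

For Normal data with known variance σ², a Normal(μ₀, σ₀²) prior on μ is conjugate. Posterior precision = 1/σ₀² + n/σ²; posterior mean is the precision-weighted average of μ₀ and x̄.
σ₀² = 126.23² = 15934.0129, σ² = 42.53² = 1808.8009; σ² + n·σ₀² = 1808.8009 + 3·15934.0129 = 49610.8396.
Posterior precision = 1/σ₀² + n/σ² = 1/15934.0129 + 3/1808.8009 = (σ² + n·σ₀²)/(σ₀²σ²) = 49610.8396/(15934.0129·1808.8009); posterior variance σₙ² = σ₀²σ²/(σ² + n·σ₀²) = 15934.0129·1808.8009/49610.8396 = 580.950798.
Posterior SD = √σₙ² = √(15934.0129·1808.8009/49610.8396) = 24.1029.

24.1029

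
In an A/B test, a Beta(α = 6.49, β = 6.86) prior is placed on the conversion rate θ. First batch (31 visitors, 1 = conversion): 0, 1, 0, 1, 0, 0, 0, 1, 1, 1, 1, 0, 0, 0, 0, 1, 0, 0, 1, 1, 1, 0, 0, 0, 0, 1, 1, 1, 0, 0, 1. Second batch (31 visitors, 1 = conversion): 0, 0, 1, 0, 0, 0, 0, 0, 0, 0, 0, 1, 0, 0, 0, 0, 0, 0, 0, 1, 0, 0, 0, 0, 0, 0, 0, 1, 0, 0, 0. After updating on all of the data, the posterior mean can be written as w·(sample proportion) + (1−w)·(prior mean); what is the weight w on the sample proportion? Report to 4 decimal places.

The Beta prior is conjugate to a Binomial/Bernoulli likelihood; the update adds successes to α and failures to β.
Total number of visitors: n = 31 + 31 = 62.
Posterior mean = (α₀+k)/(α₀+β₀+n) = [n/(α₀+β₀+n)]·(k/n) + [(α₀+β₀)/(α₀+β₀+n)]·α₀/(α₀+β₀), so only n and the prior enter the weight.
The weight on the data is w = n/(α₀+β₀+n) = 62/(6.49+6.86+62) = 62/75.35 = 0.8228.

0.8228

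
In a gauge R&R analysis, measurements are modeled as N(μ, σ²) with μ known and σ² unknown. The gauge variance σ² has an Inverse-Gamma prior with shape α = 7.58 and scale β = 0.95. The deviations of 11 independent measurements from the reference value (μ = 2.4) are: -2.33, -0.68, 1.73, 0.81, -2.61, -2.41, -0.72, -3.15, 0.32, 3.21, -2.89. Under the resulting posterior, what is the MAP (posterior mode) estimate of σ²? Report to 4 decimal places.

With known mean μ and an Inverse-Gamma(α, β) prior on σ², the Normal likelihood is conjugate: posterior is Inv-Gamma(α + n/2, β + Σ(xᵢ−μ)²/2).
Σ(xᵢ−μ)² = (-2.33)² + (-0.68)² + (1.73)² + (0.81)² + (-2.61)² + (-2.41)² + (-0.72)² + (-3.15)² + (0.32)² + (3.21)² + (-2.89)² = 51.3600.
Posterior: Inv-Gamma(7.58 + 11/2, 0.95 + 51.3600/2) = Inv-Gamma(13.08, 26.63000).
Mode = β/(α+1) = 26.63000/14.08 = 1.8913.

1.8913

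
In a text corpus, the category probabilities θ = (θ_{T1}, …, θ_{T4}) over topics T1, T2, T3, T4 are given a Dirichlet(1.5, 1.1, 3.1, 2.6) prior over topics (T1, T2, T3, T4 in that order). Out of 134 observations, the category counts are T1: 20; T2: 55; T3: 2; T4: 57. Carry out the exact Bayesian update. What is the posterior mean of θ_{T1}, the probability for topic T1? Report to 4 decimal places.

The Dirichlet prior is conjugate to the Multinomial likelihood: each posterior αⱼ = prior αⱼ + observed count nⱼ.
Posterior concentration: (21.5, 56.1, 5.1, 59.6), total = 142.3.
E[θ_{T1}|data] = α_{T1}/Σα = 21.5/142.3 = 0.1511.

0.1511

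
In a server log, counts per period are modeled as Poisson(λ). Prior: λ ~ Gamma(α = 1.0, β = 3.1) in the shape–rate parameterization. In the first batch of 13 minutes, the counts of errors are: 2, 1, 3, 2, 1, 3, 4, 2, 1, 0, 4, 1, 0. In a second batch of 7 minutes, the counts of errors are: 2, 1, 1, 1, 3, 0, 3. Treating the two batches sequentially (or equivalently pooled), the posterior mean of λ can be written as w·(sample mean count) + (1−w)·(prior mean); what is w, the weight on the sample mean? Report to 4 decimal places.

0.8658

With a Gamma(shape α, rate β) prior, the Poisson likelihood is conjugate: the posterior is Gamma(α + ΣXᵢ, β + n).
Total number of minutes: n = 13 + 7 = 20.
Posterior mean = (α₀+S)/(β₀+n) = [n/(β₀+n)]·(S/n) + [β₀/(β₀+n)]·(α₀/β₀), so only n and β₀ enter the weight.
Weight on data w = n/(β₀+n) = 20/(3.1+20) = 20/23.1 = 0.8658.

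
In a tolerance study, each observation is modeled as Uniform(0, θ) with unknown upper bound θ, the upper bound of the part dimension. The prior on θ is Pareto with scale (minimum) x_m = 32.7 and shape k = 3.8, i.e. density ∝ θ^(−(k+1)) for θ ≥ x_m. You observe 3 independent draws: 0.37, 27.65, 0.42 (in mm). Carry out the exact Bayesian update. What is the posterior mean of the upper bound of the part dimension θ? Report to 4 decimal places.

A Pareto(scale x_m, shape k) prior on the upper bound θ of Uniform(0, θ) is conjugate: posterior is Pareto(max(x_m, max xᵢ), k + n).
Sample maximum = 27.65; prior scale x_m = 32.7 → posterior scale = max = 32.70.
Posterior shape = 3.8 + 3 = 6.8.
E[θ|data] = k·x_m/(k−1) = 6.8·32.70/5.8 = 38.3379.

38.3379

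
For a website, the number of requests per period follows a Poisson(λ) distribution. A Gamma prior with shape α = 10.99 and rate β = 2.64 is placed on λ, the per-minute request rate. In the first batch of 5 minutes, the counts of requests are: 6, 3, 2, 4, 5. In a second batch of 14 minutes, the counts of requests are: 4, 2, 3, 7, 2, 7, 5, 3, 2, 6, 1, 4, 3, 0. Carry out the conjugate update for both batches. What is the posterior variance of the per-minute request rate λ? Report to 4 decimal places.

With a Gamma(shape α, rate β) prior, the Poisson likelihood is conjugate: the posterior is Gamma(α + ΣXᵢ, β + n).
Batch 1: sum of counts S = 20 over n = 5 minutes.
After batch 1: Gamma(α+S, β+n) = Gamma(10.99+20, 2.64+5) = Gamma(30.99, 7.64).
Batch 2: sum of counts S = 49 over n = 14 minutes.
After batch 2: Gamma(α+S, β+n) = Gamma(30.99+49, 7.64+14) = Gamma(79.99, 21.64).
Var = α/β² = 79.99/21.64² = 0.1708.

0.1708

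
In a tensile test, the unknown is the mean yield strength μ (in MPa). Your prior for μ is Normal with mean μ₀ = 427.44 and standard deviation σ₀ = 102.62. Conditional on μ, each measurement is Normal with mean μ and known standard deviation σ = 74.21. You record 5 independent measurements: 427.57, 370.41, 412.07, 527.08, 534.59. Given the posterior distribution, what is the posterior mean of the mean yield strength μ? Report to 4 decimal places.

451.7965

For Normal data with known variance σ², a Normal(μ₀, σ₀²) prior on μ is conjugate. Posterior precision = 1/σ₀² + n/σ²; posterior mean is the precision-weighted average of μ₀ and x̄.
Σxᵢ = 427.57 + 370.41 + 412.07 + 527.08 + 534.59 = 2271.72, so n·x̄ = 2271.72.
σ₀² = 102.62² = 10530.8644, σ² = 74.21² = 5507.1241; σ² + n·σ₀² = 5507.1241 + 5·10530.8644 = 58161.4461.
Posterior mean = (μ₀/σ₀² + n·x̄/σ²)/(1/σ₀² + n/σ²) = (σ²·μ₀ + σ₀²·n·x̄)/(σ² + n·σ₀²) = (5507.1241·427.44 + 10530.8644·2271.72)/58161.4461 = 26277140.400072/58161.4461 = 451.7965.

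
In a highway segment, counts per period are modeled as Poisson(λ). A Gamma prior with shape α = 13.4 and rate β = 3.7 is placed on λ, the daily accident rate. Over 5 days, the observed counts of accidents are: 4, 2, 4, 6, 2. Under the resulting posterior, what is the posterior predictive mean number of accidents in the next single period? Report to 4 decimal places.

3.6092

With a Gamma(shape α, rate β) prior, the Poisson likelihood is conjugate: the posterior is Gamma(α + ΣXᵢ, β + n).
Sum of counts S = 18 over n = 5 days.
Posterior: Gamma(α+S, β+n) = Gamma(13.4+18, 3.7+5) = Gamma(31.4, 8.7).
The predictive distribution for one future period is NegBinom with mean α/β = 3.6092.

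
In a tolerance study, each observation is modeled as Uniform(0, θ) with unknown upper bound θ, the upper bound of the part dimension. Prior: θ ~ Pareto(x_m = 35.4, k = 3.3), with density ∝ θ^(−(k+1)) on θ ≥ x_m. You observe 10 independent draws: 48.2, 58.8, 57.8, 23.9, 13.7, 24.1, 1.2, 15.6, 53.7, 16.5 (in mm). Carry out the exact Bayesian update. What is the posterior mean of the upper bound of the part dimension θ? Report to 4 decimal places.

63.5805

A Pareto(scale x_m, shape k) prior on the upper bound θ of Uniform(0, θ) is conjugate: posterior is Pareto(max(x_m, max xᵢ), k + n).
Sample maximum = 58.8; prior scale x_m = 35.4 → posterior scale = max = 58.8.
Posterior shape = 3.3 + 10 = 13.3.
E[θ|data] = k·x_m/(k−1) = 13.3·58.8/12.3 = 63.5805.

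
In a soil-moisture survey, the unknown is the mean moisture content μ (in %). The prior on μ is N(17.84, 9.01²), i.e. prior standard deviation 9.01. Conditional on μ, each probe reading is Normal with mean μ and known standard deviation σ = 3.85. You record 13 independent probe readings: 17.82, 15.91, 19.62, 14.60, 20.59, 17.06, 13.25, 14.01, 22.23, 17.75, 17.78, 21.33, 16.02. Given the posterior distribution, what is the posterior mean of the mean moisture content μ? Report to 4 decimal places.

For Normal data with known variance σ², a Normal(μ₀, σ₀²) prior on μ is conjugate. Posterior precision = 1/σ₀² + n/σ²; posterior mean is the precision-weighted average of μ₀ and x̄.
Σxᵢ = 17.82 + 15.91 + 19.62 + 14.60 + 20.59 + 17.06 + 13.25 + 14.01 + 22.23 + 17.75 + 17.78 + 21.33 + 16.02 = 227.97, so n·x̄ = 227.97.
σ₀² = 9.01² = 81.1801, σ² = 3.85² = 14.8225; σ² + n·σ₀² = 14.8225 + 13·81.1801 = 1070.1638.
Posterior mean = (μ₀/σ₀² + n·x̄/σ²)/(1/σ₀² + n/σ²) = (σ²·μ₀ + σ₀²·n·x̄)/(σ² + n·σ₀²) = (14.8225·17.84 + 81.1801·227.97)/1070.1638 = 18771.060797/1070.1638 = 17.5404.

17.5404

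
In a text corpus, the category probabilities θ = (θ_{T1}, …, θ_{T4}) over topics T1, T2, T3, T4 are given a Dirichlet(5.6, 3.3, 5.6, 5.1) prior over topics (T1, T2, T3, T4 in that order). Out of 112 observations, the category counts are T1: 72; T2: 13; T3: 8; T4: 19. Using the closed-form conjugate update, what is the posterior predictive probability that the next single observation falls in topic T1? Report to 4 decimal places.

0.5897

The Dirichlet prior is conjugate to the Multinomial likelihood: each posterior αⱼ = prior αⱼ + observed count nⱼ.
Posterior concentration: (77.6, 16.3, 13.6, 24.1), total = 131.6.
P(next = T1 | data) = α_{T1}/Σα = 0.5897.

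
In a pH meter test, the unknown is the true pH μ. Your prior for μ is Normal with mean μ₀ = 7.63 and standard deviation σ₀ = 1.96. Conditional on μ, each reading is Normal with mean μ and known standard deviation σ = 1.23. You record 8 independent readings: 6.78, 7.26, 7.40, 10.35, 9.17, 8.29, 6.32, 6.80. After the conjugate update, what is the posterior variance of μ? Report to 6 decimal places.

0.180240

For Normal data with known variance σ², a Normal(μ₀, σ₀²) prior on μ is conjugate. Posterior precision = 1/σ₀² + n/σ²; posterior mean is the precision-weighted average of μ₀ and x̄.
σ₀² = 1.96² = 3.8416, σ² = 1.23² = 1.5129; σ² + n·σ₀² = 1.5129 + 8·3.8416 = 32.2457.
Posterior precision = 1/σ₀² + n/σ² = 1/3.8416 + 8/1.5129 = (σ² + n·σ₀²)/(σ₀²σ²) = 32.2457/(3.8416·1.5129); posterior variance σₙ² = σ₀²σ²/(σ² + n·σ₀²) = 3.8416·1.5129/32.2457 = 0.180240.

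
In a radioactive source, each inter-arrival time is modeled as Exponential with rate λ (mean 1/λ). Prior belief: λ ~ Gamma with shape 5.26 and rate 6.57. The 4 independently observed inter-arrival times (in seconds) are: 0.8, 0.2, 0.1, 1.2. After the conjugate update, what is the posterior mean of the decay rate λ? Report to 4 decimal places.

1.0440

With a Gamma(shape α, rate β) prior on the exponential rate λ, the posterior after n observations with total T = Σxᵢ is Gamma(α+n, β+T).
Sum of observations T = 2.3 seconds; n = 4.
Posterior: Gamma(5.26+4, 6.57+2.3) = Gamma(9.26, 8.87).
Posterior mean of λ = α/β = 9.26/8.87 = 1.0440.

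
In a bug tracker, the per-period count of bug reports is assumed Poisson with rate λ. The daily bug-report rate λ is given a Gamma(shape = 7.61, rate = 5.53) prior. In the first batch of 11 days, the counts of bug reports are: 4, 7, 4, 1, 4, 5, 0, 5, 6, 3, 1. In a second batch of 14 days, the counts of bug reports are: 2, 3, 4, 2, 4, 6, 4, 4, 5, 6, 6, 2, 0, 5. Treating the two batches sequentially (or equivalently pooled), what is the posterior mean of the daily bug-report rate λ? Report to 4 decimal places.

With a Gamma(shape α, rate β) prior, the Poisson likelihood is conjugate: the posterior is Gamma(α + ΣXᵢ, β + n).
Batch 1: sum of counts S = 40 over n = 11 days.
After batch 1: Gamma(α+S, β+n) = Gamma(7.61+40, 5.53+11) = Gamma(47.61, 16.53).
Batch 2: sum of counts S = 53 over n = 14 days.
After batch 2: Gamma(α+S, β+n) = Gamma(47.61+53, 16.53+14) = Gamma(100.61, 30.53).
Posterior mean = α/β = 100.61/30.53 = 3.2954.

3.2954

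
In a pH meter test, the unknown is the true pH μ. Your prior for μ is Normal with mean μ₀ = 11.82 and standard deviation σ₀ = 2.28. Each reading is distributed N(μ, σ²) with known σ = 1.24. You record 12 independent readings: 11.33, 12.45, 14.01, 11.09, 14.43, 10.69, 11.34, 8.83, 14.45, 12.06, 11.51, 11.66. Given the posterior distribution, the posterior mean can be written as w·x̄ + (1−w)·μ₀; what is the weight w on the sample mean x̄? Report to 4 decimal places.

For Normal data with known variance σ², a Normal(μ₀, σ₀²) prior on μ is conjugate. Posterior precision = 1/σ₀² + n/σ²; posterior mean is the precision-weighted average of μ₀ and x̄.
σ₀² = 2.28² = 5.1984, σ² = 1.24² = 1.5376. Prior precision 1/σ₀² = 1/5.1984; data precision n/σ² = 12/1.5376.
w = (n/σ²)/(1/σ₀² + n/σ²) = n·σ₀²/(σ² + n·σ₀²) = 12·5.1984/(1.5376 + 12·5.1984) = 62.3808/63.9184 = 0.9759.

0.9759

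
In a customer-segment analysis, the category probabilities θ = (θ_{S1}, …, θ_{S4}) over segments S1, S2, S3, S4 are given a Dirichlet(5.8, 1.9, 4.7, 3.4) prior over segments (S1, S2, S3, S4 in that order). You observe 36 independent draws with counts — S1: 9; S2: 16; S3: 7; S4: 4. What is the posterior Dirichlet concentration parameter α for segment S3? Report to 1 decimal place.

11.7

The Dirichlet prior is conjugate to the Multinomial likelihood: each posterior αⱼ = prior αⱼ + observed count nⱼ.
Posterior concentration: (14.8, 17.9, 11.7, 7.4), total = 51.8.
α_{S3} = 4.7 + 7 = 11.7.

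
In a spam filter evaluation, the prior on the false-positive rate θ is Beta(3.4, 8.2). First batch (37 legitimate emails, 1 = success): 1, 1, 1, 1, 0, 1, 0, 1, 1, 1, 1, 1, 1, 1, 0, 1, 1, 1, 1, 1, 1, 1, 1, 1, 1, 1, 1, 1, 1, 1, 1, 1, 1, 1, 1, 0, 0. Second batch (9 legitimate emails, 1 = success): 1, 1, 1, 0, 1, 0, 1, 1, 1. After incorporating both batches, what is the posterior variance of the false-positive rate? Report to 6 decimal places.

0.003315

The Beta prior is conjugate to a Binomial/Bernoulli likelihood; the update adds successes to α and failures to β.
After batch 1: Beta(3.4+32, 8.2+5) = Beta(35.4, 13.2).
After batch 2: Beta(35.4+7, 13.2+2) = Beta(42.4, 15.2).
Var = αβ/((α+β)²(α+β+1)) = 42.4·15.2/(57.6²·58.6) = 0.003315.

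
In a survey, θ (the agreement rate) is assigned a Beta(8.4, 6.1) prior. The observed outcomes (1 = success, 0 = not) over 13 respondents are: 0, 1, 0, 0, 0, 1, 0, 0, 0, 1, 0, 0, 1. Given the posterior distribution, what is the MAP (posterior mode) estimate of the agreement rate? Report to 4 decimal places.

0.4471

The Beta prior is conjugate to a Binomial/Bernoulli likelihood; the update adds successes to α and failures to β.
Posterior: Beta(α+k, β+n−k) = Beta(8.4+4, 6.1+9) = Beta(12.4, 15.1).
Mode of Beta(a,b) for a,b>1 is (a−1)/(a+b−2) = 11.4/25.5 = 0.4471.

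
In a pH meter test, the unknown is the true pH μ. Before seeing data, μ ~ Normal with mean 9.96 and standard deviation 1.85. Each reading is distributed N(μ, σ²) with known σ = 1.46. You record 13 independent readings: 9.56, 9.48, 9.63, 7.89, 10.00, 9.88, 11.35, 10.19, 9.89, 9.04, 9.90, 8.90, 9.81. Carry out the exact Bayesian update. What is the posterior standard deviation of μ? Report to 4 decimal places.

For Normal data with known variance σ², a Normal(μ₀, σ₀²) prior on μ is conjugate. Posterior precision = 1/σ₀² + n/σ²; posterior mean is the precision-weighted average of μ₀ and x̄.
σ₀² = 1.85² = 3.4225, σ² = 1.46² = 2.1316; σ² + n·σ₀² = 2.1316 + 13·3.4225 = 46.6241.
Posterior precision = 1/σ₀² + n/σ² = 1/3.4225 + 13/2.1316 = (σ² + n·σ₀²)/(σ₀²σ²) = 46.6241/(3.4225·2.1316); posterior variance σₙ² = σ₀²σ²/(σ² + n·σ₀²) = 3.4225·2.1316/46.6241 = 0.156473.
Posterior SD = √σₙ² = √(3.4225·2.1316/46.6241) = 0.3956.

0.3956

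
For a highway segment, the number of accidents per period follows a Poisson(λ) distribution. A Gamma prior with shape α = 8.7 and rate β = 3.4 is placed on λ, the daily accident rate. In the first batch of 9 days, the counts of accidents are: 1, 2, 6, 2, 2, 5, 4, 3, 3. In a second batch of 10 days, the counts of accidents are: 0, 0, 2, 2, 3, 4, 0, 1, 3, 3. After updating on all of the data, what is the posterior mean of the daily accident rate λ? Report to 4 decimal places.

2.4420

With a Gamma(shape α, rate β) prior, the Poisson likelihood is conjugate: the posterior is Gamma(α + ΣXᵢ, β + n).
Batch 1: sum of counts S = 28 over n = 9 days.
After batch 1: Gamma(α+S, β+n) = Gamma(8.7+28, 3.4+9) = Gamma(36.7, 12.4).
Batch 2: sum of counts S = 18 over n = 10 days.
After batch 2: Gamma(α+S, β+n) = Gamma(36.7+18, 12.4+10) = Gamma(54.7, 22.4).
Posterior mean = α/β = 54.7/22.4 = 2.4420.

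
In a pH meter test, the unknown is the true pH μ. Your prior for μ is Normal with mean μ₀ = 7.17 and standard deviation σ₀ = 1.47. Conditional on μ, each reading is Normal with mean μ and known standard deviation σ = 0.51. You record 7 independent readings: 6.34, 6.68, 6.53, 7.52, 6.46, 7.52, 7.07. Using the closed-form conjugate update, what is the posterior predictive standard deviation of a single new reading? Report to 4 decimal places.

For Normal data with known variance σ², a Normal(μ₀, σ₀²) prior on μ is conjugate. Posterior precision = 1/σ₀² + n/σ²; posterior mean is the precision-weighted average of μ₀ and x̄.
σ₀² = 1.47² = 2.1609, σ² = 0.51² = 0.2601; σ² + n·σ₀² = 0.2601 + 7·2.1609 = 15.3864.
Posterior precision = 1/σ₀² + n/σ² = 1/2.1609 + 7/0.2601 = (σ² + n·σ₀²)/(σ₀²σ²) = 15.3864/(2.1609·0.2601); posterior variance σₙ² = σ₀²σ²/(σ² + n·σ₀²) = 2.1609·0.2601/15.3864 = 0.036529.
Predictive variance for one new observation = σₙ² + σ² = 2.1609·0.2601/15.3864 + 0.2601 = σ²·(σ₀² + 15.3864)/15.3864 = 0.2601·17.5473/15.3864 = 0.296629; SD = √(0.2601·17.5473/15.3864) = 0.5446.

0.5446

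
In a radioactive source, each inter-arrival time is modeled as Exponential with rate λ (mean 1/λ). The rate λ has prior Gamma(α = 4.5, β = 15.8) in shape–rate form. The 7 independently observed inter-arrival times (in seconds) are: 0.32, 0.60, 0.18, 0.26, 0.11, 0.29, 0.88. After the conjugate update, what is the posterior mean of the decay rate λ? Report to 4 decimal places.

0.6236

With a Gamma(shape α, rate β) prior on the exponential rate λ, the posterior after n observations with total T = Σxᵢ is Gamma(α+n, β+T).
Sum of observations T = 2.64 seconds; n = 7.
Posterior: Gamma(4.5+7, 15.8+2.64) = Gamma(11.5, 18.44).
Posterior mean of λ = α/β = 11.5/18.44 = 0.6236.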